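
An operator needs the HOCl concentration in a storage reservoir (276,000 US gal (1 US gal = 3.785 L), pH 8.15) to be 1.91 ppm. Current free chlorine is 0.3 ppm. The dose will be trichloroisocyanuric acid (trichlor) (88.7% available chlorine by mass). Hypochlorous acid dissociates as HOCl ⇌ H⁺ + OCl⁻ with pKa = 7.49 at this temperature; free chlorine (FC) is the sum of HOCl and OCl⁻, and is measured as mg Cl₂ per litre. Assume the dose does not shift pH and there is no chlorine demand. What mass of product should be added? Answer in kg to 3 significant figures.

12.2 kg

Volume: 276,000 US gal × 3.785 L/gal = 1,044,660 L.
[OCl⁻]/[HOCl] = 10^(pH − pKa) = 10^(8.15 − 7.49) = 4.571; fraction as HOCl = 1/(1 + 4.571) = 0.1795.
Free chlorine required for 1.91 ppm HOCl: 1.91 / 0.1795 = 10.64 ppm.
FC to add: 10.64 − 0.3 = 10.34 mg/L as Cl₂.
Cl₂ equivalent: 10.34 mg/L × 1,044,660 L = 10,800 g.
Product at 88.7% available Cl: 10,800 / 0.887 = 12,180 g.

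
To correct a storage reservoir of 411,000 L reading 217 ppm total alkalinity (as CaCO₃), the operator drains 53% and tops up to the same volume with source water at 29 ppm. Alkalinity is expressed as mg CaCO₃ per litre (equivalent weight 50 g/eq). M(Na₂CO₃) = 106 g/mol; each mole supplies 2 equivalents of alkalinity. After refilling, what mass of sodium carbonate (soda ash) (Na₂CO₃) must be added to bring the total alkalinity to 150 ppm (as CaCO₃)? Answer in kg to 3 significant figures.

After draining 53% and refilling: 217 × 0.47 + 29 × 0.53 = 117.36 ppm.
Deficit to target: 150 − 117.36 = 32.64 mg/L.
As CaCO₃: 32.64 mg/L × 411,000 L = 13,420 g; ÷ 50 g/eq ÷ 2 = 134.2 mol Na₂CO₃.
Mass: 134.2 × 106 = 14,220 g.

14.2 kg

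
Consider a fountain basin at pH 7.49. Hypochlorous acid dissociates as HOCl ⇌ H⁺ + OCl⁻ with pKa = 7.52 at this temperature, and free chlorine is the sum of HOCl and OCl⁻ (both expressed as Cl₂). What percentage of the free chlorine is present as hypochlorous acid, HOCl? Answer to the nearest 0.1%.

[OCl⁻]/[HOCl] = 10^(pH − pKa) = 10^(7.49 − 7.52) = 10^-0.03 = 0.9333.
Fraction as HOCl = 1 / (1 + 0.9333) = 0.5173.

51.7%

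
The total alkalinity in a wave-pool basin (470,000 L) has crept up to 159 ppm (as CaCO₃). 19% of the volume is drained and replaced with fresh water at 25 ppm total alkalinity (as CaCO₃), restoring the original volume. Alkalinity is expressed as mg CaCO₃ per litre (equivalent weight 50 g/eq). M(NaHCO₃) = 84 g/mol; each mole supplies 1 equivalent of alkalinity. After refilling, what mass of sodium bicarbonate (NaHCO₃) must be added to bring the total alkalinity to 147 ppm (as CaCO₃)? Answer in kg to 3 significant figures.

10.6 kg

After draining 19% and refilling: 159 × 0.81 + 25 × 0.19 = 133.54 ppm.
Deficit to target: 147 − 133.54 = 13.46 mg/L.
As CaCO₃: 13.46 mg/L × 470,000 L = 6326 g; ÷ 50 g/eq ÷ 1 = 126.5 mol NaHCO₃.
Mass: 126.5 × 84 = 10,630 g.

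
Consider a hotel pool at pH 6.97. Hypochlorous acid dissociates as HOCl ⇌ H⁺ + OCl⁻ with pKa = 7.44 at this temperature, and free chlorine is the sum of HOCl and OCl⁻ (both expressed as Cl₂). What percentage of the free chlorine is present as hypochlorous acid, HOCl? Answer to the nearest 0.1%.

[OCl⁻]/[HOCl] = 10^(pH − pKa) = 10^(6.97 − 7.44) = 10^-0.47 = 0.3388.
Fraction as HOCl = 1 / (1 + 0.3388) = 0.7469.

74.7%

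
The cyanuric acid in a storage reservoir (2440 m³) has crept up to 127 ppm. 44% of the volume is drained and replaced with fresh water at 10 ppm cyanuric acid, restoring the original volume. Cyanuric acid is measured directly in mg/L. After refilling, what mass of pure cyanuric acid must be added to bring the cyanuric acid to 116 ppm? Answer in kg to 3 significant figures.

Volume: 2440 m³ = 2,440,000 L.
After draining 44% and refilling: 127 × 0.56 + 10 × 0.44 = 75.52 ppm.
Deficit to target: 116 − 75.52 = 40.48 mg/L.
Mass: 40.48 mg/L × 2,440,000 L = 98,770 g cyanuric acid.

98.8 kg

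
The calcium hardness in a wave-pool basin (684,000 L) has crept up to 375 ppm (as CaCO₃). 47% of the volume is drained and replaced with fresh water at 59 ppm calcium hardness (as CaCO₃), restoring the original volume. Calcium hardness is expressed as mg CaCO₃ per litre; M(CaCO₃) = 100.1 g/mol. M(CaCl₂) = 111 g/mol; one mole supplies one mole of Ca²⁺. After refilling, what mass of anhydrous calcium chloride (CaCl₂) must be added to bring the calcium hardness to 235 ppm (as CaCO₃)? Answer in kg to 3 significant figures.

After draining 47% and refilling: 375 × 0.53 + 59 × 0.47 = 226.48 ppm.
Deficit to target: 235 − 226.48 = 8.52 mg/L.
As CaCO₃: 8.52 mg/L × 684,000 L = 5828 g; ÷ 100.1 = 58.22 mol Ca²⁺.
Mass: 58.22 × 111 = 6462 g.

6.46 kg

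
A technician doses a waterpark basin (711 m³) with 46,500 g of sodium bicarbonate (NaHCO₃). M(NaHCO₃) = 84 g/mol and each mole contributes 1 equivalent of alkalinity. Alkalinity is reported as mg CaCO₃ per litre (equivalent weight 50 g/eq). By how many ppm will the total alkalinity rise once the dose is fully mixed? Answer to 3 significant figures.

Volume: 711 m³ = 711,000 L.
Moles of NaHCO₃: 46,500 g ÷ 84 g/mol = 553.6 mol → 553.6 eq of alkalinity.
As CaCO₃: 553.6 eq × 50 g/eq = 27,680 g.
Rise: 27,680 g / 711,000 L × 1000 = 38.93 mg/L.

38.9 ppm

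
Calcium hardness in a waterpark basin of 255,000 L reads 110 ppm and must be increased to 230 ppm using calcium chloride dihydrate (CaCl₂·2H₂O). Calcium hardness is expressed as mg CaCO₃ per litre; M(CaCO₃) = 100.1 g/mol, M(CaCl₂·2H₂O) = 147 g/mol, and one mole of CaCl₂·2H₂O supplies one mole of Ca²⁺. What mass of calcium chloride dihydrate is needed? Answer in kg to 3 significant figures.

44.9 kg

Hardness to add: (230 − 110) = 120 mg/L as CaCO₃ × 255,000 L = 30,600 g as CaCO₃.
Moles of Ca²⁺ (1 mol Ca²⁺ ≡ 1 mol CaCO₃): 30,600 / 100.1 g/mol = 305.7 mol.
Mass of CaCl₂·2H₂O: 305.7 × 147 = 44,940 g.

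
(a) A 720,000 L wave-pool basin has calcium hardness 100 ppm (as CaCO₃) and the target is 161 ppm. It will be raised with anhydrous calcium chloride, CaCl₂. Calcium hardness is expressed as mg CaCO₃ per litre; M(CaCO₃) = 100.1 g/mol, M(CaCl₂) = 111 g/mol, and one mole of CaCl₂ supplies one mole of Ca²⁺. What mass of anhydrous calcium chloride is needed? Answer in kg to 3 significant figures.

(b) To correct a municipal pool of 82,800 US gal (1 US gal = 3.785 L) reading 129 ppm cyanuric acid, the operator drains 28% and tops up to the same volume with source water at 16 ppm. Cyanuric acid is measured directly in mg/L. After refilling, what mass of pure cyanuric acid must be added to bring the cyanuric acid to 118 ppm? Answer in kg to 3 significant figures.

(a) Hardness to add: (161 − 100) = 61 mg/L as CaCO₃ × 720,000 L = 43,920 g as CaCO₃.
(a) Moles of Ca²⁺ (1 mol Ca²⁺ ≡ 1 mol CaCO₃): 43,920 / 100.1 g/mol = 438.8 mol.
(a) Mass of CaCl₂: 438.8 × 111 = 48,700 g.

(b) Volume: 82,800 US gal × 3.785 L/gal = 313,398 L.
(b) After draining 28% and refilling: 129 × 0.72 + 16 × 0.28 = 97.36 ppm.
(b) Deficit to target: 118 − 97.36 = 20.64 mg/L.
(b) Mass: 20.64 mg/L × 313,398 L = 6469 g cyanuric acid.

(a) 48.7 kg; (b) 6.47 kg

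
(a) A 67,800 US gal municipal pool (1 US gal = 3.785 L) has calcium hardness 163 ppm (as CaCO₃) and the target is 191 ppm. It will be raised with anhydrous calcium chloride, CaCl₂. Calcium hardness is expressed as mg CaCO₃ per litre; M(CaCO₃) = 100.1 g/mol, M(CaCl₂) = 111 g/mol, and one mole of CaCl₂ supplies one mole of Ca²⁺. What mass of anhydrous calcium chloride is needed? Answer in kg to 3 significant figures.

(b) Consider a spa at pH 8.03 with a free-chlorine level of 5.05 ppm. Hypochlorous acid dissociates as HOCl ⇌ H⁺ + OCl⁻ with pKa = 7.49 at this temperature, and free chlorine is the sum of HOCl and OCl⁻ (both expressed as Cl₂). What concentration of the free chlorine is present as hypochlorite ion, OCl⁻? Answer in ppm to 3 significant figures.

(a) 7.97 kg; (b) 3.92 ppm

(a) Volume: 67,800 US gal × 3.785 L/gal = 256,623 L.
(a) Hardness to add: (191 − 163) = 28 mg/L as CaCO₃ × 256,623 L = 7185 g as CaCO₃.
(a) Moles of Ca²⁺ (1 mol Ca²⁺ ≡ 1 mol CaCO₃): 7185 / 100.1 g/mol = 71.78 mol.
(a) Mass of CaCl₂: 71.78 × 111 = 7968 g.

(b) [OCl⁻]/[HOCl] = 10^(pH − pKa) = 10^(8.03 − 7.49) = 10^0.54 = 3.467.
(b) Fraction as HOCl = 1 / (1 + 3.467) = 0.2238.
(b) OCl⁻ = (1 − 0.2238) × 5.05 ppm = 3.92 ppm.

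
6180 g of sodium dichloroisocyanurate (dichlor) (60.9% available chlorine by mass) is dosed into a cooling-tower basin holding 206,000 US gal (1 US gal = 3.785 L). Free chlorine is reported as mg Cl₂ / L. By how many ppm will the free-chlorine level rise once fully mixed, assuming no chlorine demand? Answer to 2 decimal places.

4.83 ppm

Volume: 206,000 US gal × 3.785 L/gal = 779,710 L.
Available chlorine delivered: 6180 g × 0.609 = 3764 g as Cl₂.
Concentration rise: 3764 g / 779,710 L = 4.827 mg/L = 4.83 ppm.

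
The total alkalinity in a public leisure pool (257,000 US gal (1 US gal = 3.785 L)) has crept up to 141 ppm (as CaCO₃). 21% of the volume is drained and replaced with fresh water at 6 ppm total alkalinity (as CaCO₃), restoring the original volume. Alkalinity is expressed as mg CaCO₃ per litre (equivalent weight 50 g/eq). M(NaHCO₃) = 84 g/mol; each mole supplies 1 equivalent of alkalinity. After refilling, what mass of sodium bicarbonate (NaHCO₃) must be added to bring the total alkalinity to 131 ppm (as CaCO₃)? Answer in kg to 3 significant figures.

30.0 kg

Volume: 257,000 US gal × 3.785 L/gal = 972,745 L.
After draining 21% and refilling: 141 × 0.79 + 6 × 0.21 = 112.65 ppm.
Deficit to target: 131 − 112.65 = 18.35 mg/L.
As CaCO₃: 18.35 mg/L × 972,745 L = 17,850 g; ÷ 50 g/eq ÷ 1 = 357 mol NaHCO₃.
Mass: 357 × 84 = 29,990 g.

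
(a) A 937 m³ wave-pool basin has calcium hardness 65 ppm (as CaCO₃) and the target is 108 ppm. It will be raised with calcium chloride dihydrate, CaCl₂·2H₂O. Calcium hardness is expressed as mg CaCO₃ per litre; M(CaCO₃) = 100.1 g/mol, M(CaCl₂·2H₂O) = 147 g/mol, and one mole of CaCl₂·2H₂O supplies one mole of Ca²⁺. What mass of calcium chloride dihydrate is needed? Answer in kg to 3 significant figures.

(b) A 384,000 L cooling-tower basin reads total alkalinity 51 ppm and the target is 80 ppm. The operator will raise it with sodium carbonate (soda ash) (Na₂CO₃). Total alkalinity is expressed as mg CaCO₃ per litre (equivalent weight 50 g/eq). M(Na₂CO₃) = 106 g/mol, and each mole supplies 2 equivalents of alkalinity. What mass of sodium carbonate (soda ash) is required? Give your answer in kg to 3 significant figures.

(a) Volume: 937 m³ = 937,000 L.
(a) Hardness to add: (108 − 65) = 43 mg/L as CaCO₃ × 937,000 L = 40,290 g as CaCO₃.
(a) Moles of Ca²⁺ (1 mol Ca²⁺ ≡ 1 mol CaCO₃): 40,290 / 100.1 g/mol = 402.5 mol.
(a) Mass of CaCl₂·2H₂O: 402.5 × 147 = 59,170 g.

(b) Alkalinity to add: (80 − 51) = 29 mg/L as CaCO₃ × 384,000 L = 11,140 g as CaCO₃.
(b) Equivalents: 11,140 g ÷ 50 g/eq = 222.7 eq.
(b) Each mole of Na₂CO₃ supplies 2 eq, so 222.7 / 2 = 111.4 mol.
(b) Mass: 111.4 mol × 106 g/mol = 11,800 g.

(a) 59.2 kg; (b) 11.8 kg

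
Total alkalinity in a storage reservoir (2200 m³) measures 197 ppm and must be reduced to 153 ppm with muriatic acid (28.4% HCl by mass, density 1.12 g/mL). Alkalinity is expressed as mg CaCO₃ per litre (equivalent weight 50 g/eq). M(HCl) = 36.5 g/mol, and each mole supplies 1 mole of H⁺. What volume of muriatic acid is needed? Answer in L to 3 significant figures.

Volume: 2200 m³ = 2,200,000 L.
Alkalinity to neutralize: (197 − 153) = 44 mg/L as CaCO₃ × 2,200,000 L = 96,800 g as CaCO₃.
Equivalents of H⁺ required: 96,800 ÷ 50 g/eq = 1936 eq = 1936 mol HCl.
Mass of HCl: 1936 × 36.5 = 70,660 g.
Mass of 28.4% solution: 70,660 / 0.284 = 248,800 g.
Volume: 248,800 g ÷ 1.12 g/mL = 222,200 mL.

222 L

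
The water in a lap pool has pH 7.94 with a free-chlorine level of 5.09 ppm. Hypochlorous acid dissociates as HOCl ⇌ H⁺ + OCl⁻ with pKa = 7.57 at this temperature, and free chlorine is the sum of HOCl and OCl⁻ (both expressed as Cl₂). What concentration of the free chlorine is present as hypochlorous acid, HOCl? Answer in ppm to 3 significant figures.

[OCl⁻]/[HOCl] = 10^(pH − pKa) = 10^(7.94 − 7.57) = 10^0.37 = 2.344.
Fraction as HOCl = 1 / (1 + 2.344) = 0.299.
HOCl = 0.299 × 5.09 ppm = 1.522 ppm.

1.52 ppm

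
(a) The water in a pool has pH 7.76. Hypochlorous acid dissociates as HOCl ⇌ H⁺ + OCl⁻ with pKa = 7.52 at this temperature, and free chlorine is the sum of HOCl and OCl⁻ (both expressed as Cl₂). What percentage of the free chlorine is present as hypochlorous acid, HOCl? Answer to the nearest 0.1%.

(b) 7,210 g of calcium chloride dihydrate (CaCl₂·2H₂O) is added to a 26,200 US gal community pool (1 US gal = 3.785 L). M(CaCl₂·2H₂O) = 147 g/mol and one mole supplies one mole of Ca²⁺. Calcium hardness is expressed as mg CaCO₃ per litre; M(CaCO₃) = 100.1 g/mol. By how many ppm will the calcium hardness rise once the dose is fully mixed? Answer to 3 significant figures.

(a) 36.5%; (b) 49.5 ppm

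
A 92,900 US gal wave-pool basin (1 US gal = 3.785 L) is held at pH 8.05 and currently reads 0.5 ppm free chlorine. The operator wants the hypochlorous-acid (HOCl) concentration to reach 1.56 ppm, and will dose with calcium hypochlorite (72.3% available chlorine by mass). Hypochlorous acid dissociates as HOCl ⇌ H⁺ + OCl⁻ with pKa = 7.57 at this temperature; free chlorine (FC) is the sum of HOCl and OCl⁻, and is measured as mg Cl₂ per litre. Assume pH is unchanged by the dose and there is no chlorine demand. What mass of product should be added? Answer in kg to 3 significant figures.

2.81 kg

Volume: 92,900 US gal × 3.785 L/gal = 351,626 L.
[OCl⁻]/[HOCl] = 10^(pH − pKa) = 10^(8.05 − 7.57) = 3.02; fraction as HOCl = 1/(1 + 3.02) = 0.2488.
Free chlorine required for 1.56 ppm HOCl: 1.56 / 0.2488 = 6.271 ppm.
FC to add: 6.271 − 0.5 = 5.771 mg/L as Cl₂.
Cl₂ equivalent: 5.771 mg/L × 351,626 L = 2029 g.
Product at 72.3% available Cl: 2029 / 0.723 = 2807 g.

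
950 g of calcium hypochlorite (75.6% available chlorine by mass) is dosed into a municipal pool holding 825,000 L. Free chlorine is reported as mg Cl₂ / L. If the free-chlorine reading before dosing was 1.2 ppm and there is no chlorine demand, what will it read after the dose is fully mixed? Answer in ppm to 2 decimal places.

Available chlorine delivered: 950 g × 0.756 = 718.2 g as Cl₂.
Concentration rise: 718.2 g / 825,000 L = 0.8705 mg/L = 0.87 ppm.
Final FC: 1.2 + 0.87 = 2.07 ppm.

2.07 ppm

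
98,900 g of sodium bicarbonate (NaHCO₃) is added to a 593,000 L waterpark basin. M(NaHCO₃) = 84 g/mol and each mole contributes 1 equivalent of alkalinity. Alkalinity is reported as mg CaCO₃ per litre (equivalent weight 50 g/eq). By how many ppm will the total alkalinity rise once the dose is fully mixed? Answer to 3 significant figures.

Moles of NaHCO₃: 98,900 g ÷ 84 g/mol = 1177 mol → 1177 eq of alkalinity.
As CaCO₃: 1177 eq × 50 g/eq = 58,870 g.
Rise: 58,870 g / 593,000 L × 1000 = 99.27 mg/L.

99.3 ppm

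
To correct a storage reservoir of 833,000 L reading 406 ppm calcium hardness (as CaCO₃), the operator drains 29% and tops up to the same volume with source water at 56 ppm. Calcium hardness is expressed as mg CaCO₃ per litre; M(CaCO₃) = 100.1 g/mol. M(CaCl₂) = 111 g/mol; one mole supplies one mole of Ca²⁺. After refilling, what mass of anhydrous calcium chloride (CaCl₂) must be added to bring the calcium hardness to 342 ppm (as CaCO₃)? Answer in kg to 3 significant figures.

After draining 29% and refilling: 406 × 0.71 + 56 × 0.29 = 304.5 ppm.
Deficit to target: 342 − 304.5 = 37.5 mg/L.
As CaCO₃: 37.5 mg/L × 833,000 L = 31,240 g; ÷ 100.1 = 312.1 mol Ca²⁺.
Mass: 312.1 × 111 = 34,640 g.

34.6 kg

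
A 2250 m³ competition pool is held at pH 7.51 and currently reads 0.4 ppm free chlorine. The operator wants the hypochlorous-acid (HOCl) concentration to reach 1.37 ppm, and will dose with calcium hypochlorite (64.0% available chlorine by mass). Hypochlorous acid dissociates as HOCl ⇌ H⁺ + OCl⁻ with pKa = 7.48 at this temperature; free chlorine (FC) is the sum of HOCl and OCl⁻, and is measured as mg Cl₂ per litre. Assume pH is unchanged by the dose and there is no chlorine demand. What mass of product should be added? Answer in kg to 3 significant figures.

Volume: 2250 m³ = 2,250,000 L.
[OCl⁻]/[HOCl] = 10^(pH − pKa) = 10^(7.51 − 7.48) = 1.072; fraction as HOCl = 1/(1 + 1.072) = 0.4827.
Free chlorine required for 1.37 ppm HOCl: 1.37 / 0.4827 = 2.838 ppm.
FC to add: 2.838 − 0.4 = 2.438 mg/L as Cl₂.
Cl₂ equivalent: 2.438 mg/L × 2,250,000 L = 5485 g.
Product at 64.0% available Cl: 5485 / 0.64 = 8571 g.

8.57 kg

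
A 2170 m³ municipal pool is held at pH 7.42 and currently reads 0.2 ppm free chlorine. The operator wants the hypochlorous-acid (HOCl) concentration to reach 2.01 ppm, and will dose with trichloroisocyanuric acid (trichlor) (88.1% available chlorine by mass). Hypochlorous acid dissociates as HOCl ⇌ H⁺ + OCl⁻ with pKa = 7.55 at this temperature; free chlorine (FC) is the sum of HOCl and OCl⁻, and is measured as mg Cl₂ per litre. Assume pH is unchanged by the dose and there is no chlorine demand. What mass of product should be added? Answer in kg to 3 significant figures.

8.13 kg

Volume: 2170 m³ = 2,170,000 L.
[OCl⁻]/[HOCl] = 10^(pH − pKa) = 10^(7.42 − 7.55) = 0.7413; fraction as HOCl = 1/(1 + 0.7413) = 0.5743.
Free chlorine required for 2.01 ppm HOCl: 2.01 / 0.5743 = 3.5 ppm.
FC to add: 3.5 − 0.2 = 3.3 mg/L as Cl₂.
Cl₂ equivalent: 3.3 mg/L × 2,170,000 L = 7161 g.
Product at 88.1% available Cl: 7161 / 0.881 = 8128 g.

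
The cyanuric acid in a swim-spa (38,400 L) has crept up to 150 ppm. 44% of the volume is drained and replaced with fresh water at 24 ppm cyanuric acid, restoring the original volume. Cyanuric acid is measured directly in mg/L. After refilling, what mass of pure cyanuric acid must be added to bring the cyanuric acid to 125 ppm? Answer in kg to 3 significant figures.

1.17 kg

After draining 44% and refilling: 150 × 0.56 + 24 × 0.44 = 94.56 ppm.
Deficit to target: 125 − 94.56 = 30.44 mg/L.
Mass: 30.44 mg/L × 38,400 L = 1169 g cyanuric acid.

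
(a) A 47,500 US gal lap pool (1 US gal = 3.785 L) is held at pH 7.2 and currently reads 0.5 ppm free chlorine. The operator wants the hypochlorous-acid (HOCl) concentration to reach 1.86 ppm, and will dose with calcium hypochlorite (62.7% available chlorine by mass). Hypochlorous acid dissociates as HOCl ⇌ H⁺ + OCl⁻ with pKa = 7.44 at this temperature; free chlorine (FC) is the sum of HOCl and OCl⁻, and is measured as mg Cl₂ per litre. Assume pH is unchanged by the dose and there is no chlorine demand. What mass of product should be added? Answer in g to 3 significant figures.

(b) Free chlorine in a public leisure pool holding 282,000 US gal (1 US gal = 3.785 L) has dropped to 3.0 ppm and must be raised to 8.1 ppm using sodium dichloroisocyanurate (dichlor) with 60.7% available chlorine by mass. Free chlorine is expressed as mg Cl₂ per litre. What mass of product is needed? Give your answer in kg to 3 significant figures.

(a) Volume: 47,500 US gal × 3.785 L/gal = 179,788 L.
(a) [OCl⁻]/[HOCl] = 10^(pH − pKa) = 10^(7.2 − 7.44) = 0.5754; fraction as HOCl = 1/(1 + 0.5754) = 0.6347.
(a) Free chlorine required for 1.86 ppm HOCl: 1.86 / 0.6347 = 2.93 ppm.
(a) FC to add: 2.93 − 0.5 = 2.43 mg/L as Cl₂.
(a) Cl₂ equivalent: 2.43 mg/L × 179,788 L = 436.9 g.
(a) Product at 62.7% available Cl: 436.9 / 0.627 = 696.9 g.

(b) Volume: 282,000 US gal × 3.785 L/gal = 1,067,370 L.
(b) Chlorine deficit: 8.1 − 3.0 = 5.1 ppm = 5.1 mg/L as Cl₂.
(b) Cl₂ equivalent needed: 5.1 mg/L × 1,067,370 L = 5,444,000 mg = 5444 g.
(b) Product at 60.7% available chlorine: 5444 / 0.607 = 8968 g.

(a) 697 g; (b) 8.97 kg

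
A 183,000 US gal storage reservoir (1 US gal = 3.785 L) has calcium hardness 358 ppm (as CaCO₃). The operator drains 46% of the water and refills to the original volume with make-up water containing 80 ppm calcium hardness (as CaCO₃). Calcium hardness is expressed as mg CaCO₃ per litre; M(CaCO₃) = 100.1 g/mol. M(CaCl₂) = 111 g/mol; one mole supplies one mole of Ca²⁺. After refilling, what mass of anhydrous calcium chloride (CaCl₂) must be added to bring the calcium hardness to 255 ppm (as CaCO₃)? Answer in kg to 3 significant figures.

19.1 kg

Volume: 183,000 US gal × 3.785 L/gal = 692,655 L.
After draining 46% and refilling: 358 × 0.54 + 80 × 0.46 = 230.12 ppm.
Deficit to target: 255 − 230.12 = 24.88 mg/L.
As CaCO₃: 24.88 mg/L × 692,655 L = 17,230 g; ÷ 100.1 = 172.2 mol Ca²⁺.
Mass: 172.2 × 111 = 19,110 g.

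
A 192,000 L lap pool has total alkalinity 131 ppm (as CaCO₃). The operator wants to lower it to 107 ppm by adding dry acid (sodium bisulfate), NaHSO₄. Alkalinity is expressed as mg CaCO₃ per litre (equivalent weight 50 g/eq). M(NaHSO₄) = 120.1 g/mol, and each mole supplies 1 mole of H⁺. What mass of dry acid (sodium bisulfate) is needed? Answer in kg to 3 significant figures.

11.1 kg

Alkalinity to neutralize: (131 − 107) = 24 mg/L as CaCO₃ × 192,000 L = 4608 g as CaCO₃.
Equivalents of H⁺ required: 4608 ÷ 50 g/eq = 92.16 eq = 92.16 mol NaHSO₄.
Mass of NaHSO₄: 92.16 × 120.1 = 11,070 g.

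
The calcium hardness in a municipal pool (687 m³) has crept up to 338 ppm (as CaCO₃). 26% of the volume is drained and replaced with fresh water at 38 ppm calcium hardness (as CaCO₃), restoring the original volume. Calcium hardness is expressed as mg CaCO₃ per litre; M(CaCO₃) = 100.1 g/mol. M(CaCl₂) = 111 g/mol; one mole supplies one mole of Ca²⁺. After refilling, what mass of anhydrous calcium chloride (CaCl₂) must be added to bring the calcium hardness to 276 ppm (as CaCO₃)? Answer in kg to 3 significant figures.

Volume: 687 m³ = 687,000 L.
After draining 26% and refilling: 338 × 0.74 + 38 × 0.26 = 260 ppm.
Deficit to target: 276 − 260 = 16 mg/L.
As CaCO₃: 16 mg/L × 687,000 L = 10,990 g; ÷ 100.1 = 109.8 mol Ca²⁺.
Mass: 109.8 × 111 = 12,190 g.

12.2 kg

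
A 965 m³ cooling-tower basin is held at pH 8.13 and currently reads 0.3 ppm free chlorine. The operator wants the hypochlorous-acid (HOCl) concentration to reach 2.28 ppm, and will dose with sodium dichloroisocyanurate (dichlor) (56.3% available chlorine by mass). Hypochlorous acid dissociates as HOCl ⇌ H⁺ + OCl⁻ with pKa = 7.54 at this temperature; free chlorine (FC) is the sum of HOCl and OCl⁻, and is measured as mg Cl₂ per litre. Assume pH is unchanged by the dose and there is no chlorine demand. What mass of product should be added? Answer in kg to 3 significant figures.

18.6 kg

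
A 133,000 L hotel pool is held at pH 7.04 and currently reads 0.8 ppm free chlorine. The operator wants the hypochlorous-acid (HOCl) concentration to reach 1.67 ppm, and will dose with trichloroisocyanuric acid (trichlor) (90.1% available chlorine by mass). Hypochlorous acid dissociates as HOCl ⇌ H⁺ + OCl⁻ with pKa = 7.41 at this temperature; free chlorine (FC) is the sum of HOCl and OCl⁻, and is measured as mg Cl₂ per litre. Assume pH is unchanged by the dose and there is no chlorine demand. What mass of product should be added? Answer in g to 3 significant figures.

[OCl⁻]/[HOCl] = 10^(pH − pKa) = 10^(7.04 − 7.41) = 0.4266; fraction as HOCl = 1/(1 + 0.4266) = 0.701.
Free chlorine required for 1.67 ppm HOCl: 1.67 / 0.701 = 2.382 ppm.
FC to add: 2.382 − 0.8 = 1.582 mg/L as Cl₂.
Cl₂ equivalent: 1.582 mg/L × 133,000 L = 210.5 g.
Product at 90.1% available Cl: 210.5 / 0.901 = 233.6 g.

234 g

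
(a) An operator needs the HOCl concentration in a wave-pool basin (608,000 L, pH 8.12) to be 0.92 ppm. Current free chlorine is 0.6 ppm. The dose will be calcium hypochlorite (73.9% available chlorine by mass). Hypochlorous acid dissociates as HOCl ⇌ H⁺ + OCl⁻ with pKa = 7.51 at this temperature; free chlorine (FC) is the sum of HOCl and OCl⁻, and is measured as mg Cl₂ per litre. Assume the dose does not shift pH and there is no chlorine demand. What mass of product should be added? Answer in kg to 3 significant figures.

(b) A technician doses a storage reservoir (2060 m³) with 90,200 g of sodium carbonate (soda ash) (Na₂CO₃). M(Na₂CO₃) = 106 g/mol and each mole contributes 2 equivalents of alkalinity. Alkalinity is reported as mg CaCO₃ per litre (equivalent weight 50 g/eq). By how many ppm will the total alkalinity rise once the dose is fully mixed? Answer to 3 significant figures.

(a) 3.35 kg; (b) 41.3 ppm

(a) [OCl⁻]/[HOCl] = 10^(pH − pKa) = 10^(8.12 − 7.51) = 4.074; fraction as HOCl = 1/(1 + 4.074) = 0.1971.
(a) Free chlorine required for 0.92 ppm HOCl: 0.92 / 0.1971 = 4.668 ppm.
(a) FC to add: 4.668 − 0.6 = 4.068 mg/L as Cl₂.
(a) Cl₂ equivalent: 4.068 mg/L × 608,000 L = 2473 g.
(a) Product at 73.9% available Cl: 2473 / 0.739 = 3347 g.

(b) Volume: 2060 m³ = 2,060,000 L.
(b) Moles of Na₂CO₃: 90,200 g ÷ 106 g/mol = 850.9 mol → 1702 eq of alkalinity.
(b) As CaCO₃: 1702 eq × 50 g/eq = 85,090 g.
(b) Rise: 85,090 g / 2,060,000 L × 1000 = 41.31 mg/L.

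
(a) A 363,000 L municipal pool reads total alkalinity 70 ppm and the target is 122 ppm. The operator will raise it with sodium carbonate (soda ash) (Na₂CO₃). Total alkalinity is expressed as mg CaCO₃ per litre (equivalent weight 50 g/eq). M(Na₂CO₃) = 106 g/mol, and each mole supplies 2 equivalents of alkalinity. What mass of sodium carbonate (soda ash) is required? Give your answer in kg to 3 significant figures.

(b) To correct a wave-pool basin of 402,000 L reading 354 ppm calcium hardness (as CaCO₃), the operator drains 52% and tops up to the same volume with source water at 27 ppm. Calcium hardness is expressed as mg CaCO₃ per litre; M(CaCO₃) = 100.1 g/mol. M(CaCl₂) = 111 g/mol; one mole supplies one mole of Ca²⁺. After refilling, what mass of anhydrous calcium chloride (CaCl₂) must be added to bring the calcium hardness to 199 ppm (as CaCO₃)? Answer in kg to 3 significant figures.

(a) Alkalinity to add: (122 − 70) = 52 mg/L as CaCO₃ × 363,000 L = 18,880 g as CaCO₃.
(a) Equivalents: 18,880 g ÷ 50 g/eq = 377.5 eq.
(a) Each mole of Na₂CO₃ supplies 2 eq, so 377.5 / 2 = 188.8 mol.
(a) Mass: 188.8 mol × 106 g/mol = 20,010 g.

(b) After draining 52% and refilling: 354 × 0.48 + 27 × 0.52 = 183.96 ppm.
(b) Deficit to target: 199 − 183.96 = 15.04 mg/L.
(b) As CaCO₃: 15.04 mg/L × 402,000 L = 6046 g; ÷ 100.1 = 60.4 mol Ca²⁺.
(b) Mass: 60.4 × 111 = 6704 g.

(a) 20.0 kg; (b) 6.70 kg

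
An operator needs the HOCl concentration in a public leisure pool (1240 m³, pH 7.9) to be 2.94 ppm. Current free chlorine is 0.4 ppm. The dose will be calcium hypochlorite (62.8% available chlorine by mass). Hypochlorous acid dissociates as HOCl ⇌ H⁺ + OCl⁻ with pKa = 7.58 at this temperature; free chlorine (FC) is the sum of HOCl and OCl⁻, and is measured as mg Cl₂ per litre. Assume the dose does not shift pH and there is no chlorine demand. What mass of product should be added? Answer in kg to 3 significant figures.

17.1 kg

Volume: 1240 m³ = 1,240,000 L.
[OCl⁻]/[HOCl] = 10^(pH − pKa) = 10^(7.9 − 7.58) = 2.089; fraction as HOCl = 1/(1 + 2.089) = 0.3237.
Free chlorine required for 2.94 ppm HOCl: 2.94 / 0.3237 = 9.083 ppm.
FC to add: 9.083 − 0.4 = 8.683 mg/L as Cl₂.
Cl₂ equivalent: 8.683 mg/L × 1,240,000 L = 10,770 g.
Product at 62.8% available Cl: 10,770 / 0.628 = 17,140 g.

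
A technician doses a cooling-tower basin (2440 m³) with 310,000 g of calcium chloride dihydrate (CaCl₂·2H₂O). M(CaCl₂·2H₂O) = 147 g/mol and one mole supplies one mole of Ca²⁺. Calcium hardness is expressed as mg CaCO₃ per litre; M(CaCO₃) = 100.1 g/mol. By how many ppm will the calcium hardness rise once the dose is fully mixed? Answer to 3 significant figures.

Volume: 2440 m³ = 2,440,000 L.
Moles of Ca²⁺: 310,000 g ÷ 147 g/mol = 2109 mol.
As CaCO₃: 2109 mol × 100.1 g/mol = 211,100 g.
Rise: 211,100 g / 2,440,000 L × 1000 = 86.51 mg/L.

86.5 ppm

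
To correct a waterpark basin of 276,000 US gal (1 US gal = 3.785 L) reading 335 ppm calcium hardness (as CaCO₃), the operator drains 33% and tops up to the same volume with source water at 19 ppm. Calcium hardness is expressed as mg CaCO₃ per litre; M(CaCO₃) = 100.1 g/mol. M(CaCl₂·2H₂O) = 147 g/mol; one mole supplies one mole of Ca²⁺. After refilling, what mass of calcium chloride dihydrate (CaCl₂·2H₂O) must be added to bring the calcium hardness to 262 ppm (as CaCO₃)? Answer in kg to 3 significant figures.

48.0 kg

Volume: 276,000 US gal × 3.785 L/gal = 1,044,660 L.
After draining 33% and refilling: 335 × 0.67 + 19 × 0.33 = 230.72 ppm.
Deficit to target: 262 − 230.72 = 31.28 mg/L.
As CaCO₃: 31.28 mg/L × 1,044,660 L = 32,680 g; ÷ 100.1 = 326.4 mol Ca²⁺.
Mass: 326.4 × 147 = 47,990 g.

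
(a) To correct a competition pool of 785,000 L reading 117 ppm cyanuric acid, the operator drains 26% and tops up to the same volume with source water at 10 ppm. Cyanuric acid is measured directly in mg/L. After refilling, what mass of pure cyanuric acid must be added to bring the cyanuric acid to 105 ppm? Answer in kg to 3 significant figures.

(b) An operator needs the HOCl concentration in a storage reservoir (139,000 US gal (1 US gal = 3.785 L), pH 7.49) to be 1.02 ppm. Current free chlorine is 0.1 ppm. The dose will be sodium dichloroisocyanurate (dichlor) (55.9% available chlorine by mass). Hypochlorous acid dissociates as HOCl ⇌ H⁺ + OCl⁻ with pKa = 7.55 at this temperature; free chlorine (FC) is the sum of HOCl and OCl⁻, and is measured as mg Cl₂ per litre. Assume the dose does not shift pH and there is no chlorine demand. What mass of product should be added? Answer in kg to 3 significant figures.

(a) After draining 26% and refilling: 117 × 0.74 + 10 × 0.26 = 89.18 ppm.
(a) Deficit to target: 105 − 89.18 = 15.82 mg/L.
(a) Mass: 15.82 mg/L × 785,000 L = 12,420 g cyanuric acid.

(b) Volume: 139,000 US gal × 3.785 L/gal = 526,115 L.
(b) [OCl⁻]/[HOCl] = 10^(pH − pKa) = 10^(7.49 − 7.55) = 0.871; fraction as HOCl = 1/(1 + 0.871) = 0.5345.
(b) Free chlorine required for 1.02 ppm HOCl: 1.02 / 0.5345 = 1.908 ppm.
(b) FC to add: 1.908 − 0.1 = 1.808 mg/L as Cl₂.
(b) Cl₂ equivalent: 1.808 mg/L × 526,115 L = 951.4 g.
(b) Product at 55.9% available Cl: 951.4 / 0.559 = 1702 g.

(a) 12.4 kg; (b) 1.70 kg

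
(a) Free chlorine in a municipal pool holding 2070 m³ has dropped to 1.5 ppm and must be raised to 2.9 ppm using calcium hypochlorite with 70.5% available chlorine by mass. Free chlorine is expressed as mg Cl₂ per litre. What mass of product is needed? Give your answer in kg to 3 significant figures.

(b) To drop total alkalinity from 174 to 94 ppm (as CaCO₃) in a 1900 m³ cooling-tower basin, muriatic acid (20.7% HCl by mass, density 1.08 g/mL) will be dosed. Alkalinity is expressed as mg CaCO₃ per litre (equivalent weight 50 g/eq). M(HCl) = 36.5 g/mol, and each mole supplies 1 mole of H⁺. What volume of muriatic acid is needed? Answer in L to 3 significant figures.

(a) Volume: 2070 m³ = 2,070,000 L.
(a) Chlorine deficit: 2.9 − 1.5 = 1.4 ppm = 1.4 mg/L as Cl₂.
(a) Cl₂ equivalent needed: 1.4 mg/L × 2,070,000 L = 2,898,000 mg = 2898 g.
(a) Product at 70.5% available chlorine: 2898 / 0.705 = 4111 g.

(b) Volume: 1900 m³ = 1,900,000 L.
(b) Alkalinity to neutralize: (174 − 94) = 80 mg/L as CaCO₃ × 1,900,000 L = 152,000 g as CaCO₃.
(b) Equivalents of H⁺ required: 152,000 ÷ 50 g/eq = 3040 eq = 3040 mol HCl.
(b) Mass of HCl: 3040 × 36.5 = 111,000 g.
(b) Mass of 20.7% solution: 111,000 / 0.207 = 536,000 g.
(b) Volume: 536,000 g ÷ 1.08 g/mL = 496,300 mL.

(a) 4.11 kg; (b) 496 L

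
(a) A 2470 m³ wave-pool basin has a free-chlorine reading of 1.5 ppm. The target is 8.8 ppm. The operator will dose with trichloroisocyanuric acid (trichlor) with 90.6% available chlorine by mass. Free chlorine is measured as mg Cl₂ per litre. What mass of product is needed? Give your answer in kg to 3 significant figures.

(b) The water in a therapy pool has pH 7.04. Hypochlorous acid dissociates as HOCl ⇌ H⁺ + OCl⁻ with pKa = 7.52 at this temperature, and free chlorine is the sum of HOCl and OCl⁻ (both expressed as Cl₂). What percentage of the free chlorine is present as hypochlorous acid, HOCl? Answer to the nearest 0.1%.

(a) Volume: 2470 m³ = 2,470,000 L.
(a) Chlorine deficit: 8.8 − 1.5 = 7.3 ppm = 7.3 mg/L as Cl₂.
(a) Cl₂ equivalent needed: 7.3 mg/L × 2,470,000 L = 18,030,000 mg = 18,030 g.
(a) Product at 90.6% available chlorine: 18,030 / 0.906 = 19,900 g.

(b) [OCl⁻]/[HOCl] = 10^(pH − pKa) = 10^(7.04 − 7.52) = 10^-0.48 = 0.3311.
(b) Fraction as HOCl = 1 / (1 + 0.3311) = 0.7512.

(a) 19.9 kg; (b) 75.1%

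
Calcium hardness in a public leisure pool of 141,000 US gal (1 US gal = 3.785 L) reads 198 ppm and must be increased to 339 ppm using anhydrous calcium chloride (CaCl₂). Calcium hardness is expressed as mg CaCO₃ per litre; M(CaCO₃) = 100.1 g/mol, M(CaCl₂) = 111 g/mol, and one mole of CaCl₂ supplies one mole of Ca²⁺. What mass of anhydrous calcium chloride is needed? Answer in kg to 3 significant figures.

83.4 kg

Volume: 141,000 US gal × 3.785 L/gal = 533,685 L.
Hardness to add: (339 − 198) = 141 mg/L as CaCO₃ × 533,685 L = 75,250 g as CaCO₃.
Moles of Ca²⁺ (1 mol Ca²⁺ ≡ 1 mol CaCO₃): 75,250 / 100.1 g/mol = 751.7 mol.
Mass of CaCl₂: 751.7 × 111 = 83,440 g.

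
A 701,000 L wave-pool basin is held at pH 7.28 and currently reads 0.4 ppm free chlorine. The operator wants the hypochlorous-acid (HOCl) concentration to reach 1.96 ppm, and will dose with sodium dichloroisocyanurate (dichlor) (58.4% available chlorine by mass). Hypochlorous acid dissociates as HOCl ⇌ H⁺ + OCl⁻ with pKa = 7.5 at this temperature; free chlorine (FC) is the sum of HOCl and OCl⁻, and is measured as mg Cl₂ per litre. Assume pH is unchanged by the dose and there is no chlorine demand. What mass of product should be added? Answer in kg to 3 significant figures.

[OCl⁻]/[HOCl] = 10^(pH − pKa) = 10^(7.28 − 7.5) = 0.6026; fraction as HOCl = 1/(1 + 0.6026) = 0.624.
Free chlorine required for 1.96 ppm HOCl: 1.96 / 0.624 = 3.141 ppm.
FC to add: 3.141 − 0.4 = 2.741 mg/L as Cl₂.
Cl₂ equivalent: 2.741 mg/L × 701,000 L = 1921 g.
Product at 58.4% available Cl: 1921 / 0.584 = 3290 g.

3.29 kg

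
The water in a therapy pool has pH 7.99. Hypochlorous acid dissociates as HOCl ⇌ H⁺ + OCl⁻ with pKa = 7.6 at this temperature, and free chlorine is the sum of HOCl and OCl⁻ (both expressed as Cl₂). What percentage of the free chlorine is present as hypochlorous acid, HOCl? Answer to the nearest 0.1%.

28.9%

[OCl⁻]/[HOCl] = 10^(pH − pKa) = 10^(7.99 − 7.6) = 10^0.39 = 2.455.
Fraction as HOCl = 1 / (1 + 2.455) = 0.2895.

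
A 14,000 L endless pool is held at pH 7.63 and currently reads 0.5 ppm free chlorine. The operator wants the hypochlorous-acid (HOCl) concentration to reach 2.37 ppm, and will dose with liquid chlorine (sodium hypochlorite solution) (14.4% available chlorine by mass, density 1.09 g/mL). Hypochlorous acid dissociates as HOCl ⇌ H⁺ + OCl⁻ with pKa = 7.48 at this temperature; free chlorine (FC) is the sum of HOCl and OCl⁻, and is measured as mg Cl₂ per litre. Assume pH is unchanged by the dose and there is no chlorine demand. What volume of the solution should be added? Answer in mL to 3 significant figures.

465 mL

[OCl⁻]/[HOCl] = 10^(pH − pKa) = 10^(7.63 − 7.48) = 1.413; fraction as HOCl = 1/(1 + 1.413) = 0.4145.
Free chlorine required for 2.37 ppm HOCl: 2.37 / 0.4145 = 5.718 ppm.
FC to add: 5.718 − 0.5 = 5.218 mg/L as Cl₂.
Cl₂ equivalent: 5.218 mg/L × 14,000 L = 73.05 g.
Product at 14.4% available Cl: 73.05 / 0.144 = 507.3 g.
Volume: 507.3 g ÷ 1.09 g/mL = 465.4 mL.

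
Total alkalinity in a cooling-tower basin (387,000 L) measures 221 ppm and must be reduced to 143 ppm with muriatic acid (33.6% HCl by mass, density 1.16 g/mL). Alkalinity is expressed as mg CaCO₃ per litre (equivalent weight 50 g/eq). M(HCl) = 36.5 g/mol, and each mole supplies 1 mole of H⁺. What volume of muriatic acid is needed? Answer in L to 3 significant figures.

56.5 L

Alkalinity to neutralize: (221 − 143) = 78 mg/L as CaCO₃ × 387,000 L = 30,190 g as CaCO₃.
Equivalents of H⁺ required: 30,190 ÷ 50 g/eq = 603.7 eq = 603.7 mol HCl.
Mass of HCl: 603.7 × 36.5 = 22,040 g.
Mass of 33.6% solution: 22,040 / 0.336 = 65,580 g.
Volume: 65,580 g ÷ 1.16 g/mL = 56,540 mL.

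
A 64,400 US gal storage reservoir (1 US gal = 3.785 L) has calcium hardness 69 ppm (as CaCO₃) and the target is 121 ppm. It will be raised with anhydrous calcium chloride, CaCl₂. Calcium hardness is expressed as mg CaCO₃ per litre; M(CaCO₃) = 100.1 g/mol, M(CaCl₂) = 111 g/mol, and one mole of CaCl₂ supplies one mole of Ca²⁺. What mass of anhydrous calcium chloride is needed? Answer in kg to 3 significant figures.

Volume: 64,400 US gal × 3.785 L/gal = 243,754 L.
Hardness to add: (121 − 69) = 52 mg/L as CaCO₃ × 243,754 L = 12,680 g as CaCO₃.
Moles of Ca²⁺ (1 mol Ca²⁺ ≡ 1 mol CaCO₃): 12,680 / 100.1 g/mol = 126.6 mol.
Mass of CaCl₂: 126.6 × 111 = 14,060 g.

14.1 kg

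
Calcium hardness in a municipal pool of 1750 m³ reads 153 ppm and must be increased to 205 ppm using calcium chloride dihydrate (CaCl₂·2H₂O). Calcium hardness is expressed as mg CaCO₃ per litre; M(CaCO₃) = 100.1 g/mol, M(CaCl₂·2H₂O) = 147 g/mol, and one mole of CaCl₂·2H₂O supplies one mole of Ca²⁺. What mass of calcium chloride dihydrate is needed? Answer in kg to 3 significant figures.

Volume: 1750 m³ = 1,750,000 L.
Hardness to add: (205 − 153) = 52 mg/L as CaCO₃ × 1,750,000 L = 91,000 g as CaCO₃.
Moles of Ca²⁺ (1 mol Ca²⁺ ≡ 1 mol CaCO₃): 91,000 / 100.1 g/mol = 909.1 mol.
Mass of CaCl₂·2H₂O: 909.1 × 147 = 133,600 g.

134 kg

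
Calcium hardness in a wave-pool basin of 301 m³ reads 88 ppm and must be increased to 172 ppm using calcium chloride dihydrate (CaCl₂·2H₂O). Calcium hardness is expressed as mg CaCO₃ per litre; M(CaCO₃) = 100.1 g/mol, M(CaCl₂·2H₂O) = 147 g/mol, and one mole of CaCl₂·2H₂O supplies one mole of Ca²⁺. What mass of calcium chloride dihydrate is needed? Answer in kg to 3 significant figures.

37.1 kg

Volume: 301 m³ = 301,000 L.
Hardness to add: (172 − 88) = 84 mg/L as CaCO₃ × 301,000 L = 25,280 g as CaCO₃.
Moles of Ca²⁺ (1 mol Ca²⁺ ≡ 1 mol CaCO₃): 25,280 / 100.1 g/mol = 252.6 mol.
Mass of CaCl₂·2H₂O: 252.6 × 147 = 37,130 g.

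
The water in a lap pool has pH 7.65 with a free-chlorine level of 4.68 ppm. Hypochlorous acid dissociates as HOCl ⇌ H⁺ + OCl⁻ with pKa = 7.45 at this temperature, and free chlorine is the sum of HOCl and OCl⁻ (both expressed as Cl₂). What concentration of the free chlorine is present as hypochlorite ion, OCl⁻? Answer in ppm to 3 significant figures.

2.87 ppm

[OCl⁻]/[HOCl] = 10^(pH − pKa) = 10^(7.65 − 7.45) = 10^0.20 = 1.585.
Fraction as HOCl = 1 / (1 + 1.585) = 0.3869.
OCl⁻ = (1 − 0.3869) × 4.68 ppm = 2.869 ppm.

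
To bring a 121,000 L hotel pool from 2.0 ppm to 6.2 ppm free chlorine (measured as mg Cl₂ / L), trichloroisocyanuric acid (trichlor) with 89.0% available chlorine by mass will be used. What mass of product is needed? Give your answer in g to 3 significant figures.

Chlorine deficit: 6.2 − 2.0 = 4.2 ppm = 4.2 mg/L as Cl₂.
Cl₂ equivalent needed: 4.2 mg/L × 121,000 L = 508,200 mg = 508.2 g.
Product at 89.0% available chlorine: 508.2 / 0.89 = 571 g.

571 g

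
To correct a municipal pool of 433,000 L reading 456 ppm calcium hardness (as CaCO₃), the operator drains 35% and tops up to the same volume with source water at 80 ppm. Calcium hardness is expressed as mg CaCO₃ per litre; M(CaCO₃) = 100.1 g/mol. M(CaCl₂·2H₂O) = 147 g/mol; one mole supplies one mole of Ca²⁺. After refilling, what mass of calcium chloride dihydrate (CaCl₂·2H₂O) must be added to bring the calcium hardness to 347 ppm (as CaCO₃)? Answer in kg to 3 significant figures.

After draining 35% and refilling: 456 × 0.65 + 80 × 0.35 = 324.4 ppm.
Deficit to target: 347 − 324.4 = 22.6 mg/L.
As CaCO₃: 22.6 mg/L × 433,000 L = 9786 g; ÷ 100.1 = 97.76 mol Ca²⁺.
Mass: 97.76 × 147 = 14,370 g.

14.4 kg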